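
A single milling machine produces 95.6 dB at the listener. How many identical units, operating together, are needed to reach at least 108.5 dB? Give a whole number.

N identical sources give L₁ + 10·log₁₀ N, so require 10·log₁₀ N ≥ 108.5 − 95.6 = 12.9 dB.
N ≥ 10^(12.9/10) = 19.498, so N = 20.

20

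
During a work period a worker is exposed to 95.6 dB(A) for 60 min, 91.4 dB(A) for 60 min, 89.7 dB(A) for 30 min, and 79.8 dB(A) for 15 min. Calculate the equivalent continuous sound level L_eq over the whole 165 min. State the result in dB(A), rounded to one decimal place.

93.0 dB(A)

L_eq = 10·log₁₀[(1/T)·Σ tᵢ·10^(Lᵢ/10)] with T = 165 min.
Σ tᵢ·10^(Lᵢ/10) = 60·10^(95.6/10) + 60·10^(91.4/10) + 30·10^(89.7/10) + 15·10^(79.8/10) = 3.301e+11.
L_eq = 10·log₁₀(3.301e+11/165) = 93.01 dB(A).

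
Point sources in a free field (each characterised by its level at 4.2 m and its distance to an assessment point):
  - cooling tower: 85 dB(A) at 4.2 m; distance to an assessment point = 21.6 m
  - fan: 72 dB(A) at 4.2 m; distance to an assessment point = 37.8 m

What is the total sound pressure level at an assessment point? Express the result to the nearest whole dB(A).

71 dB(A)

Propagate each source to the receiver with L = L_ref − 20·log₁₀(r/r_ref), then add intensities.
cooling tower: 85 − 20·log₁₀(21.6/4.2) = 85 − 14.22 = 70.78 dB(A).
fan: 72 − 20·log₁₀(37.8/4.2) = 72 − 19.08 = 52.92 dB(A).
Σ 10^(L/10) = 1.215e+07 → L_total = 10·log₁₀(1.215e+07) = 70.85 dB(A).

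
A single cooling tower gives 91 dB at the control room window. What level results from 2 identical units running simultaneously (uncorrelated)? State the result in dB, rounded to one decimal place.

With 2 equal, uncorrelated contributions the intensity is 2× that of one unit, giving a rise of 10·log₁₀ 2.
L_total = 91 + 10·log₁₀(2) = 91 + 3.010 = 94.01 dB.

94.0 dB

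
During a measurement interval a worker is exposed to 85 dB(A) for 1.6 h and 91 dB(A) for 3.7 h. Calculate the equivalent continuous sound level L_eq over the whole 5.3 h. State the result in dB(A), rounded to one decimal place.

89.9 dB(A)

Weight each interval's intensity by its duration and average over T = 5.3 h:
Σ tᵢ·10^(Lᵢ/10) = 1.6·10^(85/10) + 3.7·10^(91/10) = 5.164e+09.
L_eq = 10·log₁₀(5.164e+09/5.3) = 89.89 dB(A).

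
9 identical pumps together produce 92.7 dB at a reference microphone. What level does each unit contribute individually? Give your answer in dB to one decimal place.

83.2 dB

Dividing the total intensity by 9 lowers the level by 10·log₁₀ 9 = 9.542 dB: L₁ = 92.7 − 9.542.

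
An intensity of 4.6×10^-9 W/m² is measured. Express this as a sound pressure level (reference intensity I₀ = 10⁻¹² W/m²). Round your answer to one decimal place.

36.6 dB

L = 10·log₁₀(I/I₀) = 10·log₁₀(4.6×10^-9/10⁻¹²) = 10·log₁₀(4.6×10^3).
L = 10·(0.6628 + 3) = 36.63 dB.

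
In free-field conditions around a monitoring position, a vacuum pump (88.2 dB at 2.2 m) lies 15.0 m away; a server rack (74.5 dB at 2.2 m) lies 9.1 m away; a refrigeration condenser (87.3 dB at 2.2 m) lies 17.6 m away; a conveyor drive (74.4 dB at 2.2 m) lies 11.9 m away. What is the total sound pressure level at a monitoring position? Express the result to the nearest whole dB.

74 dB

Propagate each source to the receiver with L = L_ref − 20·log₁₀(r/r_ref), then add intensities.
vacuum pump: 88.2 − 20·log₁₀(15.0/2.2) = 88.2 − 16.67 = 71.53 dB.
server rack: 74.5 − 20·log₁₀(9.1/2.2) = 74.5 − 12.33 = 62.17 dB.
refrigeration condenser: 87.3 − 20·log₁₀(17.6/2.2) = 87.3 − 18.06 = 69.24 dB.
conveyor drive: 74.4 − 20·log₁₀(11.9/2.2) = 74.4 − 14.66 = 59.74 dB.
Σ 10^(L/10) = 2.519e+07 → L_total = 10·log₁₀(2.519e+07) = 74.01 dB.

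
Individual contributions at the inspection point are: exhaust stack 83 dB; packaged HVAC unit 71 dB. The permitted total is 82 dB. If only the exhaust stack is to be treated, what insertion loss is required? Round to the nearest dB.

1 dB

The untreated sources together contribute 10^(71/10) = 1.259e+07, i.e. 71.00 dB.
The limit corresponds to 10^(82/10) = 1.585e+08; subtracting the fixed part leaves 1.459e+08 for the exhaust stack, i.e. 81.64 dB.
So the exhaust stack must be reduced from 83 to 81.64 dB: IL = 1.36 dB.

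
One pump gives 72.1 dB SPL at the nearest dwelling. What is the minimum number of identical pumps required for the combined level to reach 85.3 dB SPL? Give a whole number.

Need L₁ + 10·log₁₀ N ≥ 85.3, i.e. log₁₀ N ≥ 1.32.
N ≥ 10^(13.2/10) = 20.893, so N = 21.

21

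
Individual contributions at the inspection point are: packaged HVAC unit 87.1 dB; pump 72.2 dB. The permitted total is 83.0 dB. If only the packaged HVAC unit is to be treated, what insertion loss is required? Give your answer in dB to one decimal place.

4.5 dB

Fixed contribution from the other source: Σ 10^(L/10) = 10^(72.2/10) = 1.660e+07 (72.20 dB).
The limit corresponds to 10^(83.0/10) = 1.995e+08; subtracting the fixed part leaves 1.829e+08 for the packaged HVAC unit, i.e. 82.62 dB.
So the packaged HVAC unit must be reduced from 87.1 to 82.62 dB: IL = 4.48 dB.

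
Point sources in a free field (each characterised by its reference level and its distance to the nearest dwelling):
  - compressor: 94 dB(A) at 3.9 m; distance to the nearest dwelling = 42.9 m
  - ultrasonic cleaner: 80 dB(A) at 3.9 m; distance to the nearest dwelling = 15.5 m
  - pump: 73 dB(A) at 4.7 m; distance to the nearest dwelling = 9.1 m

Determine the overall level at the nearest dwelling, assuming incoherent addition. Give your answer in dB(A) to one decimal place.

First find each source's level at the receiver (point-source: −20·log₁₀(r/r_ref)), then combine on an intensity basis.
compressor: 94 − 20·log₁₀(42.9/3.9) = 94 − 20.83 = 73.17 dB(A).
ultrasonic cleaner: 80 − 20·log₁₀(15.5/3.9) = 80 − 11.99 = 68.01 dB(A).
pump: 73 − 20·log₁₀(9.1/4.7) = 73 − 5.74 = 67.26 dB(A).
Σ 10^(L/10) = 3.241e+07 → L_total = 10·log₁₀(3.241e+07) = 75.11 dB(A).

75.1 dB(A)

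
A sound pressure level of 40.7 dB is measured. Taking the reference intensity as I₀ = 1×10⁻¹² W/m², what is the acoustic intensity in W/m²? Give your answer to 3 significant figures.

1.17e-08 W/m²

I = I₀·10^(L/10) = 10⁻¹² × 10^(40.7/10) = 10^(-7.930).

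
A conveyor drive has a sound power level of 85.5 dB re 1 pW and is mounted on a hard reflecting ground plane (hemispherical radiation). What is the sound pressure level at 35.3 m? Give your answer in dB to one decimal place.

L_p = L_w − 10·log₁₀(2π·r²) with r = 35.3 m.
2π·r² = 7829 m², 10·log₁₀ of that is 38.937 dB.
L_p = 85.5 − 38.937 = 46.56 dB.

46.6 dB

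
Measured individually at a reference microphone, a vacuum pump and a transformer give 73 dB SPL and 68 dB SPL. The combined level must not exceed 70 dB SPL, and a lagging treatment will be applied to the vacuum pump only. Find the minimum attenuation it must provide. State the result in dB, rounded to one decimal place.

The untreated sources together contribute 10^(68/10) = 6.310e+06, i.e. 68.00 dB SPL.
The limit corresponds to 10^(70/10) = 1.000e+07; subtracting the fixed part leaves 3.690e+06 for the vacuum pump, i.e. 65.67 dB SPL.
So the vacuum pump must be reduced from 73 to 65.67 dB SPL: IL = 7.33 dB.

7.3 dB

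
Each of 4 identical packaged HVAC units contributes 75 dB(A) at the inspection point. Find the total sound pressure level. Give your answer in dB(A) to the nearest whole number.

81 dB(A)

N identical incoherent sources raise the level by 10·log₁₀ N.
L_total = 75 + 10·log₁₀(4) = 75 + 6.021 = 81.02 dB(A).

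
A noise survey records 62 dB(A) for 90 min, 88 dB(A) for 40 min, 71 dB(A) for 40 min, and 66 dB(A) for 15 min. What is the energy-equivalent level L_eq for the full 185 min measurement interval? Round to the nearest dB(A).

Weight each interval's intensity by its duration and average over T = 185 min:
Σ tᵢ·10^(Lᵢ/10) = 90·10^(62/10) + 40·10^(88/10) + 40·10^(71/10) + 15·10^(66/10) = 2.594e+10.
L_eq = 10·log₁₀(2.594e+10/185) = 81.47 dB(A).

81 dB(A)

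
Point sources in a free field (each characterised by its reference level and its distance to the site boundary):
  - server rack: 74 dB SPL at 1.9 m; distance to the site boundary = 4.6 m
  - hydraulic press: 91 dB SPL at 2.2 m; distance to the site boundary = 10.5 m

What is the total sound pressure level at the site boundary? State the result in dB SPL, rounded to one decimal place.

77.7 dB SPL

First find each source's level at the receiver (point-source: −20·log₁₀(r/r_ref)), then combine on an intensity basis.
server rack: 74 − 20·log₁₀(4.6/1.9) = 74 − 7.68 = 66.32 dB SPL.
hydraulic press: 91 − 20·log₁₀(10.5/2.2) = 91 − 13.58 = 77.42 dB SPL.
Σ 10^(L/10) = 5.955e+07 → L_total = 10·log₁₀(5.955e+07) = 77.75 dB SPL.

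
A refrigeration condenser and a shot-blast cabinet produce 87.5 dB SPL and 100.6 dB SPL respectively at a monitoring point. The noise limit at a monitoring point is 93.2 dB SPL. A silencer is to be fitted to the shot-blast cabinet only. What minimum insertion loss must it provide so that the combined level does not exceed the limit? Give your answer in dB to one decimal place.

8.8 dB

The untreated sources together contribute 10^(87.5/10) = 5.623e+08, i.e. 87.50 dB SPL.
The limit corresponds to 10^(93.2/10) = 2.089e+09; subtracting the fixed part leaves 1.527e+09 for the shot-blast cabinet, i.e. 91.84 dB SPL.
Required insertion loss = 100.6 − 91.84 = 8.76 dB.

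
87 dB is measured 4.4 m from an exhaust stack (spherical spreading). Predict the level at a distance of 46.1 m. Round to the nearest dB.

67 dB

For a point source, L₂ = L₁ − 20·log₁₀(r₂/r₁).
L₂ = 87 − 20·log₁₀(46.1/4.4) = 87 − 20.405 = 66.60 dB.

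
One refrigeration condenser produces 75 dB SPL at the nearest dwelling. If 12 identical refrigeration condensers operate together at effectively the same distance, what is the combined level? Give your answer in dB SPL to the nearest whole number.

86 dB SPL

With 12 equal, uncorrelated contributions the intensity is 12× that of one unit, giving a rise of 10·log₁₀ 12.
L_total = 75 + 10·log₁₀(12) = 75 + 10.792 = 85.79 dB SPL.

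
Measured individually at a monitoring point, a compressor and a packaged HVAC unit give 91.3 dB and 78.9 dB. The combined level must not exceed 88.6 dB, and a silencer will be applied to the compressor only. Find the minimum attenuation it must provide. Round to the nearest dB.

3 dB

Everything except the compressor sums to 10^(78.9/10) = 7.762e+07 in linear terms, 78.90 dB.
The limit corresponds to 10^(88.6/10) = 7.244e+08; subtracting the fixed part leaves 6.468e+08 for the compressor, i.e. 88.11 dB.
So the compressor must be reduced from 91.3 to 88.11 dB: IL = 3.19 dB.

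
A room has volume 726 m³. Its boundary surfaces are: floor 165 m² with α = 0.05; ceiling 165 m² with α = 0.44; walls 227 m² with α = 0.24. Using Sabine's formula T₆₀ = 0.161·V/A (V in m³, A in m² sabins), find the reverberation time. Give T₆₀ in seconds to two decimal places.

0.86 s

Total absorption A = 165·0.05 + 165·0.44 + 227·0.24 = 135.33 m² sabins.
T₆₀ = 0.161 × 726 / 135.33 = 0.864 s.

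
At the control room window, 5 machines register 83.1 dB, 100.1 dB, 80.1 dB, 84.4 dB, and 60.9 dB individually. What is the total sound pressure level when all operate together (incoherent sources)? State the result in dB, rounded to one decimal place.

100.3 dB

For uncorrelated sources the intensities add, so convert each level to linear form, sum, and take 10·log₁₀ of the total.
Σ 10^(L/10) = 10^(83.1/10) + 10^(100.1/10) + 10^(80.1/10) + 10^(84.4/10) + 10^(60.9/10) = 1.082e+10.
L_total = 10·log₁₀(1.082e+10) = 100.34 dB.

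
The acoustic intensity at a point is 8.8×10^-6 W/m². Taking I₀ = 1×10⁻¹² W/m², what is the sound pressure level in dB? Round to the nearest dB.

69 dB

Dividing by I₀ shifts the exponent by 12: I/I₀ = 8.8×10^6.
L = 10·(0.9445 + 6) = 69.44 dB.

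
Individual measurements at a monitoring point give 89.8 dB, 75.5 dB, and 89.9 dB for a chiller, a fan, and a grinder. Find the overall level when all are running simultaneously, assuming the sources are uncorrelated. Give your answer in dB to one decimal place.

92.9 dB

Incoherent sources combine by intensity addition: L_total = 10·log₁₀(Σ 10^(L_i/10)).
Σ 10^(L/10) = 10^(89.8/10) + 10^(75.5/10) + 10^(89.9/10) = 1.968e+09.
L_total = 10·log₁₀(1.968e+09) = 92.94 dB.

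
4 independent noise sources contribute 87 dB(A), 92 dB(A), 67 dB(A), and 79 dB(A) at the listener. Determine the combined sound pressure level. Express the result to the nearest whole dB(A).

93 dB(A)

Incoherent sources combine by intensity addition: L_total = 10·log₁₀(Σ 10^(L_i/10)).
Σ 10^(L/10) = 10^(87/10) + 10^(92/10) + 10^(67/10) + 10^(79/10) = 2.171e+09.
L_total = 10·log₁₀(2.171e+09) = 93.37 dB(A).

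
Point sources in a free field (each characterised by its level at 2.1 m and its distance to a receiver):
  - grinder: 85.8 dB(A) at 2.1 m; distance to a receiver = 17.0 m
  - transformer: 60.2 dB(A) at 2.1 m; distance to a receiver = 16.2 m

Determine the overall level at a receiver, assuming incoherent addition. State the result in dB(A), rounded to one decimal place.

67.6 dB(A)

First find each source's level at the receiver (point-source: −20·log₁₀(r/r_ref)), then combine on an intensity basis.
grinder: 85.8 − 20·log₁₀(17.0/2.1) = 85.8 − 18.16 = 67.64 dB(A).
transformer: 60.2 − 20·log₁₀(16.2/2.1) = 60.2 − 17.75 = 42.45 dB(A).
Σ 10^(L/10) = 5.819e+06 → L_total = 10·log₁₀(5.819e+06) = 67.65 dB(A).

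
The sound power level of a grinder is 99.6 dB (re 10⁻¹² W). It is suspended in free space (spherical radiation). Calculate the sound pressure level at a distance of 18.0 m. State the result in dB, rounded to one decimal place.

63.5 dB

Free-field spherical radiation: L_p = L_w − 10·log₁₀(4π·r²), r = 18.0 m.
4π·r² = 4072 m², 10·log₁₀ of that is 36.098 dB.
L_p = 99.6 − 36.098 = 63.50 dB.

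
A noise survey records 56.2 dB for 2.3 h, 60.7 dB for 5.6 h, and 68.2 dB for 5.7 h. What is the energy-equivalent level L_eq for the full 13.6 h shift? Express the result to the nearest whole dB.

Weight each interval's intensity by its duration and average over T = 13.6 h:
Σ tᵢ·10^(Lᵢ/10) = 2.3·10^(56.2/10) + 5.6·10^(60.7/10) + 5.7·10^(68.2/10) = 4.520e+07.
L_eq = 10·log₁₀(4.520e+07/13.6) = 65.22 dB.

65 dB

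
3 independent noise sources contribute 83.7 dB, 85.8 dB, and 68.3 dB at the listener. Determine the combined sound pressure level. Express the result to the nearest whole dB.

88 dB

For uncorrelated sources the intensities add, so convert each level to linear form, sum, and take 10·log₁₀ of the total.
Σ 10^(L/10) = 10^(83.7/10) + 10^(85.8/10) + 10^(68.3/10) = 6.214e+08.
L_total = 10·log₁₀(6.214e+08) = 87.93 dB.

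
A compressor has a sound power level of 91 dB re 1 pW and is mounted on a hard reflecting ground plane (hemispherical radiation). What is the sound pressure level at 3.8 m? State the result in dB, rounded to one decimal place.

71.4 dB

The power spreads over a hemisphere of area 2π·r², so L_p = L_w − 10·log₁₀(2π·r²).
2π·r² = 90.73 m², 10·log₁₀ of that is 19.577 dB.
L_p = 91 − 19.577 = 71.42 dB.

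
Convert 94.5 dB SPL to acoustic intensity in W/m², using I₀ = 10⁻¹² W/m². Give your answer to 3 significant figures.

L = 10·log₁₀(I/I₀) ⇒ I = I₀·10^(L/10) = 10⁻¹² × 10^9.45.

0.00282 W/m²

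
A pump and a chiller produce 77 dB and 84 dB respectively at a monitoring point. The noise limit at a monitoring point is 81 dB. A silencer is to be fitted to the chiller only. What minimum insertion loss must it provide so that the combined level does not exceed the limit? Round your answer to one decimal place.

5.2 dB

Fixed contribution from the other source: Σ 10^(L/10) = 10^(77/10) = 5.012e+07 (77.00 dB).
The limit corresponds to 10^(81/10) = 1.259e+08; subtracting the fixed part leaves 7.577e+07 for the chiller, i.e. 78.80 dB.
So the chiller must be reduced from 84 to 78.80 dB: IL = 5.20 dB.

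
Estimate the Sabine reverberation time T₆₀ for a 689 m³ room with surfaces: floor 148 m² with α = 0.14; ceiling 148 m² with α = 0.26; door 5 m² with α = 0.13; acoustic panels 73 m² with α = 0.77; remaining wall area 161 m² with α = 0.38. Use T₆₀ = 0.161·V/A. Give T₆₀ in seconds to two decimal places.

Total absorption A = 148·0.14 + 148·0.26 + 5·0.13 + 73·0.77 + 161·0.38 = 177.24 m² sabins.
T₆₀ = 0.161 × 689 / 177.24 = 0.626 s.

0.63 s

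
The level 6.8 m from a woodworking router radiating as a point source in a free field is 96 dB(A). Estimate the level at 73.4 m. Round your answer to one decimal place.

Spherical spreading from a point source gives a 20·log₁₀(r₂/r₁) drop.
L₂ = 96 − 20·log₁₀(73.4/6.8) = 96 − 20.664 = 75.34 dB(A).

75.3 dB(A)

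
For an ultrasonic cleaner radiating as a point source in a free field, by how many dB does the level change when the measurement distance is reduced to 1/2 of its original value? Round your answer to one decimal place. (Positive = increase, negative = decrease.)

+6.0 dB

With spherical spreading the level changes by −20·log₁₀(r₂/r₁).
ΔL = −20·log₁₀(0.5) = +6.02 dB.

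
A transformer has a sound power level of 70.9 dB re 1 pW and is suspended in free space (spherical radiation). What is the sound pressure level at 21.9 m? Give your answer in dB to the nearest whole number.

33 dB

Free-field spherical radiation: L_p = L_w − 10·log₁₀(4π·r²), r = 21.9 m.
4π·r² = 6027 m², 10·log₁₀ of that is 37.801 dB.
L_p = 70.9 − 37.801 = 33.10 dB.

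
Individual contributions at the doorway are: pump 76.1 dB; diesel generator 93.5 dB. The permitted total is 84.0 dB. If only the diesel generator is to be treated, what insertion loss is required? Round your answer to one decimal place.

10.3 dB

The untreated sources together contribute 10^(76.1/10) = 4.074e+07, i.e. 76.10 dB.
The limit corresponds to 10^(84.0/10) = 2.512e+08; subtracting the fixed part leaves 2.105e+08 for the diesel generator, i.e. 83.23 dB.
So the diesel generator must be reduced from 93.5 to 83.23 dB: IL = 10.27 dB.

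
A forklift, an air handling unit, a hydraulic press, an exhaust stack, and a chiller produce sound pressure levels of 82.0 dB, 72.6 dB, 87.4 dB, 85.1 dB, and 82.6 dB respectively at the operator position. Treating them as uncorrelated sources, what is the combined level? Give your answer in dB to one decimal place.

90.9 dB

For uncorrelated sources the intensities add, so convert each level to linear form, sum, and take 10·log₁₀ of the total.
Σ 10^(L/10) = 10^(82.0/10) + 10^(72.6/10) + 10^(87.4/10) + 10^(85.1/10) + 10^(82.6/10) = 1.232e+09.
L_total = 10·log₁₀(1.232e+09) = 90.91 dB.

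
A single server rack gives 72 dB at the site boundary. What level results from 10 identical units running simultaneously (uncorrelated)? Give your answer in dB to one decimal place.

82.0 dB

N identical incoherent sources raise the level by 10·log₁₀ N.
L_total = 72 + 10·log₁₀(10) = 72 + 10.000 = 82.00 dB.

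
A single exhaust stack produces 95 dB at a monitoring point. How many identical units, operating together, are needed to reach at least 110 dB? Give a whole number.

The shortfall is 110 − 95 = 15.0 dB, and N units add 10·log₁₀ N, so need 10·log₁₀ N ≥ 15.0.
N ≥ 10^(15.0/10) = 31.623, so N = 32.

32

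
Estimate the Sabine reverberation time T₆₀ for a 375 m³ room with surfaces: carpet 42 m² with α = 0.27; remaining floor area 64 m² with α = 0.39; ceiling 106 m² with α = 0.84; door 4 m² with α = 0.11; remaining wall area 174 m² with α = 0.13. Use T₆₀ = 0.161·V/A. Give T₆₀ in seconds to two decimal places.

0.41 s

Total absorption A = 42·0.27 + 64·0.39 + 106·0.84 + 4·0.11 + 174·0.13 = 148.40 m² sabins.
T₆₀ = 0.161·V/A = 0.161·375/148.40 = 0.407 s.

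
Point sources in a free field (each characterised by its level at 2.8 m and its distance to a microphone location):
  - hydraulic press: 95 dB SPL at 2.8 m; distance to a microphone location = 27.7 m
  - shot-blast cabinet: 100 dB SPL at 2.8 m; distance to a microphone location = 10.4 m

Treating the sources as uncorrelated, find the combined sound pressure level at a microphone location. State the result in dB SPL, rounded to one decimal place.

88.8 dB SPL

Propagate each source to the receiver with L = L_ref − 20·log₁₀(r/r_ref), then add intensities.
hydraulic press: 95 − 20·log₁₀(27.7/2.8) = 95 − 19.91 = 75.09 dB SPL.
shot-blast cabinet: 100 − 20·log₁₀(10.4/2.8) = 100 − 11.40 = 88.60 dB SPL.
Σ 10^(L/10) = 7.572e+08 → L_total = 10·log₁₀(7.572e+08) = 88.79 dB SPL.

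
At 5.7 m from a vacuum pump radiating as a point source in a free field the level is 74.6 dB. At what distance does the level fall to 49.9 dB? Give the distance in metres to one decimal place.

97.9 m

Point-source spreading drops the level by 20·log₁₀(r₂/r₁); inverting, r₂/r₁ = 10^(ΔL/20).
r₂ = 5.7·10^((74.6−49.9)/20) = 5.7·10^(24.7/20) = 97.92 m.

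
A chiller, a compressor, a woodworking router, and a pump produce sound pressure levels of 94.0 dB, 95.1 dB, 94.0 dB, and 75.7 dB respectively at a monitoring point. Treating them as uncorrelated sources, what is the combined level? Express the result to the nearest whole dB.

For uncorrelated sources the intensities add, so convert each level to linear form, sum, and take 10·log₁₀ of the total.
Σ 10^(L/10) = 10^(94.0/10) + 10^(95.1/10) + 10^(94.0/10) + 10^(75.7/10) = 8.297e+09.
L_total = 10·log₁₀(8.297e+09) = 99.19 dB.

99 dB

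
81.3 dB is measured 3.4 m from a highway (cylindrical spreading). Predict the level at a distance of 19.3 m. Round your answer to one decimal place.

Cylindrical spreading from a line source gives a 10·log₁₀(r₂/r₁) drop.
L₂ = 81.3 − 10·log₁₀(19.3/3.4) = 81.3 − 7.541 = 73.76 dB.

73.8 dB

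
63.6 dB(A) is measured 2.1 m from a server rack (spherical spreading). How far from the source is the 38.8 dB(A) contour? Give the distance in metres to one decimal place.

36.5 m

For a point source L₁ − L₂ = 20·log₁₀(r₂/r₁), so r₂ = r₁·10^((L₁−L₂)/20).
r₂ = 2.1·10^((63.6−38.8)/20) = 2.1·10^(24.8/20) = 36.49 m.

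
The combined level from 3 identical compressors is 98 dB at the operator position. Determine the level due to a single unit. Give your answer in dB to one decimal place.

93.2 dB

For N identical incoherent sources L_total = L₁ + 10·log₁₀ N, so L₁ = 98 − 10·log₁₀(3) = 98 − 4.771.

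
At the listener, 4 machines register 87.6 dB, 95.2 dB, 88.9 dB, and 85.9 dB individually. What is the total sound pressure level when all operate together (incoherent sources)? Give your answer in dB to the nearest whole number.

97 dB

Incoherent sources combine by intensity addition: L_total = 10·log₁₀(Σ 10^(L_i/10)).
Σ 10^(L/10) = 10^(87.6/10) + 10^(95.2/10) + 10^(88.9/10) + 10^(85.9/10) = 5.052e+09.
L_total = 10·log₁₀(5.052e+09) = 97.03 dB.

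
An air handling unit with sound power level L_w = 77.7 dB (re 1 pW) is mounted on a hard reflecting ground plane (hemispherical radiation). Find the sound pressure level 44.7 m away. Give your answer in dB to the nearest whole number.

37 dB

Free-field hemispherical radiation: L_p = L_w − 10·log₁₀(2π·r²), r = 44.7 m.
2π·r² = 1.255e+04 m², 10·log₁₀ of that is 40.988 dB.
L_p = 77.7 − 40.988 = 36.71 dB.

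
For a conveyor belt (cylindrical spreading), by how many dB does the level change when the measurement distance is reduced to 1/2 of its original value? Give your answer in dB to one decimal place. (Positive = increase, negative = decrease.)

Line-source spreading: ΔL = −10·log₁₀(r₂/r₁).
ΔL = −10·log₁₀(0.5) = +3.01 dB.

+3.0 dB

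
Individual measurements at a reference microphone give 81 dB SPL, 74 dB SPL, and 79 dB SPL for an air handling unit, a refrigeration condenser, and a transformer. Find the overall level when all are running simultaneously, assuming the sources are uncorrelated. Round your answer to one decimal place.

For uncorrelated sources the intensities add, so convert each level to linear form, sum, and take 10·log₁₀ of the total.
Σ 10^(L/10) = 10^(81/10) + 10^(74/10) + 10^(79/10) = 2.304e+08.
L_total = 10·log₁₀(2.304e+08) = 83.63 dB SPL.

83.6 dB SPL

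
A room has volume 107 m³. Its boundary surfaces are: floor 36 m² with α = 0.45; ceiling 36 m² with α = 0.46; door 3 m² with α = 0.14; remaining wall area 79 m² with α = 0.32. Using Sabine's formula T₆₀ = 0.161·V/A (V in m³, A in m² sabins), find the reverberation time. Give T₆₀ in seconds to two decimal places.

0.29 s

A = Σ Sᵢαᵢ = 36·0.45 + 36·0.46 + 3·0.14 + 79·0.32 = 58.46 m².
T₆₀ = 0.161·V/A = 0.161·107/58.46 = 0.295 s.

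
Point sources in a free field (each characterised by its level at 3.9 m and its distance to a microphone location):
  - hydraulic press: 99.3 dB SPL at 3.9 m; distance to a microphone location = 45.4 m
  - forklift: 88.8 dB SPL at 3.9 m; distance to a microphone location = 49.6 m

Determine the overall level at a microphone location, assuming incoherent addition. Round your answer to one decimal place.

Apply inverse-square spreading to bring every level to the receiver, then sum 10^(L/10).
hydraulic press: 99.3 − 20·log₁₀(45.4/3.9) = 99.3 − 21.32 = 77.98 dB SPL.
forklift: 88.8 − 20·log₁₀(49.6/3.9) = 88.8 − 22.09 = 66.71 dB SPL.
Σ 10^(L/10) = 6.750e+07 → L_total = 10·log₁₀(6.750e+07) = 78.29 dB SPL.

78.3 dB SPL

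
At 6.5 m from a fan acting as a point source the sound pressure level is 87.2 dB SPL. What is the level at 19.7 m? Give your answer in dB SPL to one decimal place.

77.6 dB SPL

For a point source, L₂ = L₁ − 20·log₁₀(r₂/r₁).
L₂ = 87.2 − 20·log₁₀(19.7/6.5) = 87.2 − 9.631 = 77.57 dB SPL.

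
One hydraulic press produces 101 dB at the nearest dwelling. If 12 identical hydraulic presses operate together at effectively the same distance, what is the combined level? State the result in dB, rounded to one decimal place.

111.8 dB

N identical incoherent sources raise the level by 10·log₁₀ N.
L_total = 101 + 10·log₁₀(12) = 101 + 10.792 = 111.79 dB.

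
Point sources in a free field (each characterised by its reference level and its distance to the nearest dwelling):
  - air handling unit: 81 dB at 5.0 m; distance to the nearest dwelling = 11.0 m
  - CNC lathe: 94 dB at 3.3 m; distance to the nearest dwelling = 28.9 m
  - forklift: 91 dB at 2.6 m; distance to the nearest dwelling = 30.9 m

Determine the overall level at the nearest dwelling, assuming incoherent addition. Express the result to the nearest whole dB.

78 dB

Apply inverse-square spreading to bring every level to the receiver, then sum 10^(L/10).
air handling unit: 81 − 20·log₁₀(11.0/5.0) = 81 − 6.85 = 74.15 dB.
CNC lathe: 94 − 20·log₁₀(28.9/3.3) = 94 − 18.85 = 75.15 dB.
forklift: 91 − 20·log₁₀(30.9/2.6) = 91 − 21.50 = 69.50 dB.
Σ 10^(L/10) = 6.768e+07 → L_total = 10·log₁₀(6.768e+07) = 78.30 dB.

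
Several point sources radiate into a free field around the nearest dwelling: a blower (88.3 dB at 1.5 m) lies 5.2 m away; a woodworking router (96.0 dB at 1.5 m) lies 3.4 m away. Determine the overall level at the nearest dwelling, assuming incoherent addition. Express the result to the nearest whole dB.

89 dB

Propagate each source to the receiver with L = L_ref − 20·log₁₀(r/r_ref), then add intensities.
blower: 88.3 − 20·log₁₀(5.2/1.5) = 88.3 − 10.80 = 77.50 dB.
woodworking router: 96.0 − 20·log₁₀(3.4/1.5) = 96.0 − 7.11 = 88.89 dB.
Σ 10^(L/10) = 8.311e+08 → L_total = 10·log₁₀(8.311e+08) = 89.20 dB.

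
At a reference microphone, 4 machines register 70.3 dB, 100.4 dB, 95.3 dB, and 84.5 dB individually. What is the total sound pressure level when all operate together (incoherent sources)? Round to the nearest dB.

102 dB

For uncorrelated sources the intensities add, so convert each level to linear form, sum, and take 10·log₁₀ of the total.
Σ 10^(L/10) = 10^(70.3/10) + 10^(100.4/10) + 10^(95.3/10) + 10^(84.5/10) = 1.465e+10.
L_total = 10·log₁₀(1.465e+10) = 101.66 dB.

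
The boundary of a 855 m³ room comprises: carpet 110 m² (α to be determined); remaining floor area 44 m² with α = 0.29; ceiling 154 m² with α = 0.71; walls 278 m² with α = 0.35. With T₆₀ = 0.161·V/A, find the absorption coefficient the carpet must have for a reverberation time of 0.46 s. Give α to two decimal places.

0.73

From T₆₀ = 0.161·V/A, the target T₆₀ = 0.46 s needs A = 0.161·855/0.46 = 299.25 m².
Absorption from the other surfaces = 44·0.29 + 154·0.71 + 278·0.35 = 219.40 m², so the carpet must supply 79.85 m² over 110 m².
α = 79.85/110 = 0.726.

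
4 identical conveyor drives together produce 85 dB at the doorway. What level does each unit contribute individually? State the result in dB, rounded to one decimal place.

Dividing the total intensity by 4 lowers the level by 10·log₁₀ 4 = 6.021 dB: L₁ = 85 − 6.021.

79.0 dB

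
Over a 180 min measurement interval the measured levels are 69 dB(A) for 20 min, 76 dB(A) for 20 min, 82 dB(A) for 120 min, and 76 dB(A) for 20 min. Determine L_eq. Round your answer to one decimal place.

80.6 dB(A)

L_eq = 10·log₁₀[(1/T)·Σ tᵢ·10^(Lᵢ/10)] with T = 180 min.
Σ tᵢ·10^(Lᵢ/10) = 20·10^(69/10) + 20·10^(76/10) + 120·10^(82/10) + 20·10^(76/10) = 2.077e+10.
L_eq = 10·log₁₀(2.077e+10/180) = 80.62 dB(A).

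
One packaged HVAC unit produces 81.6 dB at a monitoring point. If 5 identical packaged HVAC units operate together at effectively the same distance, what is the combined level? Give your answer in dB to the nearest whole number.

89 dB

N identical incoherent sources raise the level by 10·log₁₀ N.
L_total = 81.6 + 10·log₁₀(5) = 81.6 + 6.990 = 88.59 dB.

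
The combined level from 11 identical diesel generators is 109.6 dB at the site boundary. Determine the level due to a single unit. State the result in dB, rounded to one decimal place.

Dividing the total intensity by 11 lowers the level by 10·log₁₀ 11 = 10.414 dB: L₁ = 109.6 − 10.414.

99.2 dB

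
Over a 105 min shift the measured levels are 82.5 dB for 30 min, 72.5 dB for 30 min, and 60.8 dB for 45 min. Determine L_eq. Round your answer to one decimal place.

Weight each interval's intensity by its duration and average over T = 105 min:
Σ tᵢ·10^(Lᵢ/10) = 30·10^(82.5/10) + 30·10^(72.5/10) + 45·10^(60.8/10) = 5.922e+09.
L_eq = 10·log₁₀(5.922e+09/105) = 77.51 dB.

77.5 dB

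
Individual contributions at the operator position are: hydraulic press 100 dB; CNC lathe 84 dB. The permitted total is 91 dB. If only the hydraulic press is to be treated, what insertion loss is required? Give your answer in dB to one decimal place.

10.0 dB

Fixed contribution from the other source: Σ 10^(L/10) = 10^(84/10) = 2.512e+08 (84.00 dB).
To meet 91 dB overall, the treated hydraulic press may contribute at most 10^(91/10) − 2.512e+08 = 1.008e+09, i.e. 90.03 dB.
Required insertion loss = 100 − 90.03 = 9.97 dB.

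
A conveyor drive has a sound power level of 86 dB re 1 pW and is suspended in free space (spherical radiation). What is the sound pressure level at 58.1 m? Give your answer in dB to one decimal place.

The power spreads over a sphere of area 4π·r², so L_p = L_w − 10·log₁₀(4π·r²).
4π·r² = 4.242e+04 m², 10·log₁₀ of that is 46.276 dB.
L_p = 86 − 46.276 = 39.72 dB.

39.7 dB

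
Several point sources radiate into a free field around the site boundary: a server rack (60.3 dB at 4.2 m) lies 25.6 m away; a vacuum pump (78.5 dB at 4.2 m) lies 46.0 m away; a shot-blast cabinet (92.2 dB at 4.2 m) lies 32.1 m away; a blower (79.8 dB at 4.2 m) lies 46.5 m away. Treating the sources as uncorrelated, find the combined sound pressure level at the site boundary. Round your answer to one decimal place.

Propagate each source to the receiver with L = L_ref − 20·log₁₀(r/r_ref), then add intensities.
server rack: 60.3 − 20·log₁₀(25.6/4.2) = 60.3 − 15.70 = 44.60 dB.
vacuum pump: 78.5 − 20·log₁₀(46.0/4.2) = 78.5 − 20.79 = 57.71 dB.
shot-blast cabinet: 92.2 − 20·log₁₀(32.1/4.2) = 92.2 − 17.67 = 74.53 dB.
blower: 79.8 − 20·log₁₀(46.5/4.2) = 79.8 − 20.88 = 58.92 dB.
Σ 10^(L/10) = 2.981e+07 → L_total = 10·log₁₀(2.981e+07) = 74.74 dB.

74.7 dB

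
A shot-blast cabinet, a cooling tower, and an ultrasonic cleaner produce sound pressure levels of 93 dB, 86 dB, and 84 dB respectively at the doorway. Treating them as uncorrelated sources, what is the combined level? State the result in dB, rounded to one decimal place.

Incoherent sources combine by intensity addition: L_total = 10·log₁₀(Σ 10^(L_i/10)).
Σ 10^(L/10) = 10^(93/10) + 10^(86/10) + 10^(84/10) = 2.645e+09.
L_total = 10·log₁₀(2.645e+09) = 94.22 dB.

94.2 dB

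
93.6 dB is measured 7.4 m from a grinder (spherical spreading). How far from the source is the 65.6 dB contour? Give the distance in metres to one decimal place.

185.9 m

For a point source L₁ − L₂ = 20·log₁₀(r₂/r₁), so r₂ = r₁·10^((L₁−L₂)/20).
r₂ = 7.4·10^((93.6−65.6)/20) = 7.4·10^(28.0/20) = 185.88 m.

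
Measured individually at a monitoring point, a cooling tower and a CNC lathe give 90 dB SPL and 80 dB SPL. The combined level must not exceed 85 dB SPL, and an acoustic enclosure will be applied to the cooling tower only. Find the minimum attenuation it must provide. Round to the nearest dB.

7 dB

Fixed contribution from the other source: Σ 10^(L/10) = 10^(80/10) = 1.000e+08 (80.00 dB SPL).
To meet 85 dB SPL overall, the treated cooling tower may contribute at most 10^(85/10) − 1.000e+08 = 2.162e+08, i.e. 83.35 dB SPL.
Required insertion loss = 90 − 83.35 = 6.65 dB.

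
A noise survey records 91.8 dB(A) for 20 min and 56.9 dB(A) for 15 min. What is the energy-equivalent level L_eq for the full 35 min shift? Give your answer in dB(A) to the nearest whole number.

Weight each interval's intensity by its duration and average over T = 35 min:
Σ tᵢ·10^(Lᵢ/10) = 20·10^(91.8/10) + 15·10^(56.9/10) = 3.028e+10.
L_eq = 10·log₁₀(3.028e+10/35) = 89.37 dB(A).

89 dB(A)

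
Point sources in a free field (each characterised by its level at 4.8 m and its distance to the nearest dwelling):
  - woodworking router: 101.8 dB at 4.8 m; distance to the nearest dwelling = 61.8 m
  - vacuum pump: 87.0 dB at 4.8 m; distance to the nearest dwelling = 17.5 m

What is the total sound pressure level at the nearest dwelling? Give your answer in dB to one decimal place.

First find each source's level at the receiver (point-source: −20·log₁₀(r/r_ref)), then combine on an intensity basis.
woodworking router: 101.8 − 20·log₁₀(61.8/4.8) = 101.8 − 22.19 = 79.61 dB.
vacuum pump: 87.0 − 20·log₁₀(17.5/4.8) = 87.0 − 11.24 = 75.76 dB.
Σ 10^(L/10) = 1.290e+08 → L_total = 10·log₁₀(1.290e+08) = 81.11 dB.

81.1 dB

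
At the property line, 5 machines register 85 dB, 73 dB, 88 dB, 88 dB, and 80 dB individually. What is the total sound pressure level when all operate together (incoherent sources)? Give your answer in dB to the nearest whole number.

92 dB

For uncorrelated sources the intensities add, so convert each level to linear form, sum, and take 10·log₁₀ of the total.
Σ 10^(L/10) = 10^(85/10) + 10^(73/10) + 10^(88/10) + 10^(88/10) + 10^(80/10) = 1.698e+09.
L_total = 10·log₁₀(1.698e+09) = 92.30 dB.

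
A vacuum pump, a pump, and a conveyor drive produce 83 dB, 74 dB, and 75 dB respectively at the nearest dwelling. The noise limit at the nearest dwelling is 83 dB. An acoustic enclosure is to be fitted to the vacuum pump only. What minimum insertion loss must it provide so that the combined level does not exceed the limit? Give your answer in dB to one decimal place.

1.5 dB

The untreated sources together contribute 10^(74/10) + 10^(75/10) = 5.674e+07, i.e. 77.54 dB.
To meet 83 dB overall, the treated vacuum pump may contribute at most 10^(83/10) − 5.674e+07 = 1.428e+08, i.e. 81.55 dB.
So the vacuum pump must be reduced from 83 to 81.55 dB: IL = 1.45 dB.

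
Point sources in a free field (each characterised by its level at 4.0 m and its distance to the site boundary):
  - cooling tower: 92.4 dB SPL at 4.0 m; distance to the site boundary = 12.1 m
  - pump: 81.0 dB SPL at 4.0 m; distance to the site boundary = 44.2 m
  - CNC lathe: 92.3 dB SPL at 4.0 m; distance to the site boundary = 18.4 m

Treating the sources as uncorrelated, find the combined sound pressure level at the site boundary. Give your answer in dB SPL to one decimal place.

84.3 dB SPL

Apply inverse-square spreading to bring every level to the receiver, then sum 10^(L/10).
cooling tower: 92.4 − 20·log₁₀(12.1/4.0) = 92.4 − 9.61 = 82.79 dB SPL.
pump: 81.0 − 20·log₁₀(44.2/4.0) = 81.0 − 20.87 = 60.13 dB SPL.
CNC lathe: 92.3 − 20·log₁₀(18.4/4.0) = 92.3 − 13.26 = 79.04 dB SPL.
Σ 10^(L/10) = 2.712e+08 → L_total = 10·log₁₀(2.712e+08) = 84.33 dB SPL.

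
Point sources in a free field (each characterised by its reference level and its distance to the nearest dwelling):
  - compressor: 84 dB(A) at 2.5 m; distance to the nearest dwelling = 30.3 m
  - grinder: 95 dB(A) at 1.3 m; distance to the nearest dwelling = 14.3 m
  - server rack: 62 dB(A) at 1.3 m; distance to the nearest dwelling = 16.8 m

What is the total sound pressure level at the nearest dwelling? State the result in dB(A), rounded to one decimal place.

Propagate each source to the receiver with L = L_ref − 20·log₁₀(r/r_ref), then add intensities.
compressor: 84 − 20·log₁₀(30.3/2.5) = 84 − 21.67 = 62.33 dB(A).
grinder: 95 − 20·log₁₀(14.3/1.3) = 95 − 20.83 = 74.17 dB(A).
server rack: 62 − 20·log₁₀(16.8/1.3) = 62 − 22.23 = 39.77 dB(A).
Σ 10^(L/10) = 2.785e+07 → L_total = 10·log₁₀(2.785e+07) = 74.45 dB(A).

74.4 dB(A)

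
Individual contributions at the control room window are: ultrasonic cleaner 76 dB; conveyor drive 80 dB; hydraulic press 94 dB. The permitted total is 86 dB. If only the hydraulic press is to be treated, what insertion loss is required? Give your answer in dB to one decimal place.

Fixed contribution from the other sources: Σ 10^(L/10) = 10^(76/10) + 10^(80/10) = 1.398e+08 (81.46 dB).
To meet 86 dB overall, the treated hydraulic press may contribute at most 10^(86/10) − 1.398e+08 = 2.583e+08, i.e. 84.12 dB.
So the hydraulic press must be reduced from 94 to 84.12 dB: IL = 9.88 dB.

9.9 dB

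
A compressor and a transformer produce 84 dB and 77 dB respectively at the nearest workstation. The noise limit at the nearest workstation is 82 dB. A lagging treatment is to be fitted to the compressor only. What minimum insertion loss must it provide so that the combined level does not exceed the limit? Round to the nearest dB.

4 dB

Everything except the compressor sums to 10^(77/10) = 5.012e+07 in linear terms, 77.00 dB.
To meet 82 dB overall, the treated compressor may contribute at most 10^(82/10) − 5.012e+07 = 1.084e+08, i.e. 80.35 dB.
Required insertion loss = 84 − 80.35 = 3.65 dB.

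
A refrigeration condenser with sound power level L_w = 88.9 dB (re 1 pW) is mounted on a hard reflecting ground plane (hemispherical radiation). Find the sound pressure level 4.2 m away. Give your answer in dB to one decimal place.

68.5 dB

L_p = L_w − 10·log₁₀(2π·r²) with r = 4.2 m.
2π·r² = 110.8 m², 10·log₁₀ of that is 20.447 dB.
L_p = 88.9 − 20.447 = 68.45 dB.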